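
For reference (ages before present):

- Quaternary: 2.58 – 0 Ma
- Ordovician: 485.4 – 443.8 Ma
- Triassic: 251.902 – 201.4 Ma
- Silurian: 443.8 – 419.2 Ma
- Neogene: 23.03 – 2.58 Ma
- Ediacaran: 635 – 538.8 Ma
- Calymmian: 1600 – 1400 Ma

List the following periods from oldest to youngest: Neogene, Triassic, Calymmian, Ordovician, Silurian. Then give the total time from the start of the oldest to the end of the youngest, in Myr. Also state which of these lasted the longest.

From the excerpt: Neogene 23.03–2.58; Triassic 251.902–201.4; Calymmian 1600–1400; Ordovician 485.4–443.8; Silurian 443.8–419.2 (Ma).
Larger Ma is earlier, so the oldest is Calymmian and the youngest is Neogene; oldest to youngest: Calymmian, Ordovician, Silurian, Triassic, Neogene.
Oldest start 1600 minus youngest end 2.58 gives 1597.42 Myr overall.
Individual lengths (start − end): Triassic 50.502; Calymmian 200; Silurian 24.6; Neogene 20.45; Ordovician 41.6. The largest is Calymmian at 200 Myr.

Calymmian, Ordovician, Silurian, Triassic, Neogene; total span 1597.42 Myr; longest is Calymmian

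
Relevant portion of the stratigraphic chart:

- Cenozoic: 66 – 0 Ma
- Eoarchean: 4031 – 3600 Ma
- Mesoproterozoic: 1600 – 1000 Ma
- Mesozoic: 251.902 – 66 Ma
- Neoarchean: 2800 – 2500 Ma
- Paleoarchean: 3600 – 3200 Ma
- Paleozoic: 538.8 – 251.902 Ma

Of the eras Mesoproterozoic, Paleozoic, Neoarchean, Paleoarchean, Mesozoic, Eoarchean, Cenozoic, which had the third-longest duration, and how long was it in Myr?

Durations: Mesoproterozoic 600; Paleozoic 286.898; Neoarchean 300; Paleoarchean 400; Mesozoic 185.902; Eoarchean 431; Cenozoic 66 Myr.
Sorted longest-first: Mesoproterozoic (600), Eoarchean (431), Paleoarchean (400), Neoarchean (300), Paleozoic (286.898), Mesozoic (185.902), Cenozoic (66).
The third longest is Paleoarchean at 400 Myr.

Paleoarchean, 400 million years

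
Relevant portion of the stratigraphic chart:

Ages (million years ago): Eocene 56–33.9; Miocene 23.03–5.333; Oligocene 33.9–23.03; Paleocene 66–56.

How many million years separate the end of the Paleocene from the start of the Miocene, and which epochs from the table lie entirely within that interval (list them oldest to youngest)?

32.97 million years; Eocene, Oligocene

End of Paleocene = 56 Ma; start of Miocene = 23.03 Ma.
Gap = 56 − 23.03 = 32.97 Myr.
Epochs wholly inside 56–23.03 Ma: Eocene (56–33.9), Oligocene (33.9–23.03).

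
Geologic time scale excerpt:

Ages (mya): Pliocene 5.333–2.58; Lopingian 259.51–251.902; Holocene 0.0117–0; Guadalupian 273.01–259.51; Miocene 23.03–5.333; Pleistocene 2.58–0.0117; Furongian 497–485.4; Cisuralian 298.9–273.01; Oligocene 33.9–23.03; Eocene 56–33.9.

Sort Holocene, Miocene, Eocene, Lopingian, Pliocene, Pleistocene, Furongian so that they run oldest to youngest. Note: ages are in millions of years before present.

Furongian, Lopingian, Eocene, Miocene, Pliocene, Pleistocene, Holocene

The oldest of these is Furongian (starts 497 Ma) and the youngest is Holocene (ends 0 Ma).
In between, by decreasing start age: Lopingian (259.51), Eocene (56), Miocene (23.03), Pliocene (5.333), Pleistocene (2.58).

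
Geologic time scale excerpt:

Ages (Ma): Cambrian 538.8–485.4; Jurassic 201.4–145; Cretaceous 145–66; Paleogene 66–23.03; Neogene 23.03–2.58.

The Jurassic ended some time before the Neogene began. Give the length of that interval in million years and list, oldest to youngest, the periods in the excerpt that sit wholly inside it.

The Jurassic closes at 145 Ma and the Neogene opens at 23.03 Ma, so the interval is 145 − 23.03 = 121.97 Myr.
A period fits inside if it starts at or after 145 Ma and ends at or before 23.03 Ma; oldest first that gives Cretaceous, Paleogene.

121.97 million years; Cretaceous, Paleogene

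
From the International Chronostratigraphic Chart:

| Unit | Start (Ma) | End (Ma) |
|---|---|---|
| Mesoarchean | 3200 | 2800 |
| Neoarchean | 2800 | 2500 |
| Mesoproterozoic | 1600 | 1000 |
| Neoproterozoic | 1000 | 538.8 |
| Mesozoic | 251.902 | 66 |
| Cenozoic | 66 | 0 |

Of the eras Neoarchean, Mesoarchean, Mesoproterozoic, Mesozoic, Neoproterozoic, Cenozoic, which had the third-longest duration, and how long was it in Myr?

Mesoarchean, 400 million years

Start − end for each: Neoarchean 2800 − 2500 = 300; Mesoarchean 3200 − 2800 = 400; Mesoproterozoic 1600 − 1000 = 600; Mesozoic 251.902 − 66 = 185.902; Neoproterozoic 1000 − 538.8 = 461.2; Cenozoic 66 − 0 = 66.
Ranking these from longest: Mesoproterozoic > Neoproterozoic > Mesoarchean > Neoarchean > Mesozoic > Cenozoic.
Position 3 in that ranking is Mesoarchean, which lasted 400 Myr.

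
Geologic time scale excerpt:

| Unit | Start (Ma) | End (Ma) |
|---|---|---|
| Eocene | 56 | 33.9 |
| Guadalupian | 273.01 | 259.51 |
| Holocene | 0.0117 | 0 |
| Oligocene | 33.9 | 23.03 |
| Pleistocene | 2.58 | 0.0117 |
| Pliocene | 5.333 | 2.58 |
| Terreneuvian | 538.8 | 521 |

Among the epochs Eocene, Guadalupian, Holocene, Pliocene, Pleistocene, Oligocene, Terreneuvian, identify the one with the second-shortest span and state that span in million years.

Durations: Eocene 22.1; Guadalupian 13.5; Holocene 0.0117; Pliocene 2.753; Pleistocene 2.5683; Oligocene 10.87; Terreneuvian 17.8 Myr.
Sorted shortest-first: Holocene (0.0117), Pleistocene (2.5683), Pliocene (2.753), Oligocene (10.87), Guadalupian (13.5), Terreneuvian (17.8), Eocene (22.1).
The second shortest is Pleistocene at 2.5683 Myr.

Pleistocene, 2.5683 million years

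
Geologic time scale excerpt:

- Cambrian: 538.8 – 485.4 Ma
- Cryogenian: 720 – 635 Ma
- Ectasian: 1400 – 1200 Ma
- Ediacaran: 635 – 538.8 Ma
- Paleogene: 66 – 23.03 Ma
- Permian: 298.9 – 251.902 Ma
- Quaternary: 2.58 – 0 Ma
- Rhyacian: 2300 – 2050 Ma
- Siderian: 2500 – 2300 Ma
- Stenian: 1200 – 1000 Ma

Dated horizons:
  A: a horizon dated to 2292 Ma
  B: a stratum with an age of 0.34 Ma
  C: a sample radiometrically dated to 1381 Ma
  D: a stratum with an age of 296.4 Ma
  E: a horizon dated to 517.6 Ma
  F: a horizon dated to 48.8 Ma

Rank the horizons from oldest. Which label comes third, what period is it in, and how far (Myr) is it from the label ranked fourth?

Sorted oldest-first by Ma: A (2292), C (1381), E (517.6), D (296.4), F (48.8), B (0.34).
The third oldest is E at 517.6 Ma, which lies in 538.8–485.4 Ma: the Cambrian.
The fourth oldest is D at 296.4 Ma; separation = |517.6 − 296.4| = 221.2 Myr.

E, in the Cambrian; 221.2 million years to D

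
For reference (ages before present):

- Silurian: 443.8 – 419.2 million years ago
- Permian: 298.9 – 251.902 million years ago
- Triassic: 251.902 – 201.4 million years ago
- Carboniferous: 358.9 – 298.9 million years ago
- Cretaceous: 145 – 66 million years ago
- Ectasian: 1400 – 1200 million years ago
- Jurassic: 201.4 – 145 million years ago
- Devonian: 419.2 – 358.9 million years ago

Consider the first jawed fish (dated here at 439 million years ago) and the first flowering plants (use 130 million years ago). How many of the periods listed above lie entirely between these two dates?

5

The older date is 439 Ma and the younger is 130 Ma.
Periods with start < 439 and end > 130 Ma: Devonian (419.2–358.9), Carboniferous (358.9–298.9), Permian (298.9–251.902), Triassic (251.902–201.4), Jurassic (201.4–145).
That is 5 complete periods.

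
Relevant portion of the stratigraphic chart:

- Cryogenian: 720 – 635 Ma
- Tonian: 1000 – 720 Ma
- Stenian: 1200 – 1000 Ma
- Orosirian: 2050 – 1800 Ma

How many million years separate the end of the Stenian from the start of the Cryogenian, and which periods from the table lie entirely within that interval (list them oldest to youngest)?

End of Stenian = 1000 Ma; start of Cryogenian = 720 Ma.
Gap = 1000 − 720 = 280 Myr.
Periods wholly inside 1000–720 Ma: Tonian (1000–720).

280 million years; Tonian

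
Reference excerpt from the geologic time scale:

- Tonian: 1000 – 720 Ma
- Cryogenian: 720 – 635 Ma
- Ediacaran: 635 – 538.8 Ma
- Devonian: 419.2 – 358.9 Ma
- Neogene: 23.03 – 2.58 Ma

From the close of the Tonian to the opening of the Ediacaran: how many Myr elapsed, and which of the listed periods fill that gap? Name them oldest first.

85 million years; Cryogenian

The Tonian closes at 720 Ma and the Ediacaran opens at 635 Ma, so the interval is 720 − 635 = 85 Myr.
A period fits inside if it starts at or after 720 Ma and ends at or before 635 Ma; oldest first that gives Cryogenian.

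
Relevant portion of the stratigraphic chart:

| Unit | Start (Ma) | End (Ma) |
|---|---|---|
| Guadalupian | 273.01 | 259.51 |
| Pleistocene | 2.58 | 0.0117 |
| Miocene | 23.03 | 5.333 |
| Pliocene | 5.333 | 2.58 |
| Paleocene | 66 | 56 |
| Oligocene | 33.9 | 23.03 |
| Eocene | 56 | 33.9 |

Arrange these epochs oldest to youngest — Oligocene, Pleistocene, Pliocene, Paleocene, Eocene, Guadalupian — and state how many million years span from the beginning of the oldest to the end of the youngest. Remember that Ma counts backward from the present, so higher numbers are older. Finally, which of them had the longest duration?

Start ages (Ma): Guadalupian 273.01, Paleocene 66, Eocene 56, Oligocene 33.9, Pliocene 5.333, Pleistocene 2.58.
Ordered oldest to youngest: Guadalupian, Paleocene, Eocene, Oligocene, Pliocene, Pleistocene.
Span = 273.01 − 0.0117 = 272.9983 Myr.
Durations: Guadalupian 13.5, Oligocene 10.87, Pleistocene 2.5683, Paleocene 10, Eocene 22.1, Pliocene 2.753 → longest is Eocene (22.1 Myr).

Guadalupian, Paleocene, Eocene, Oligocene, Pliocene, Pleistocene; total span 272.9983 Myr; longest is Eocene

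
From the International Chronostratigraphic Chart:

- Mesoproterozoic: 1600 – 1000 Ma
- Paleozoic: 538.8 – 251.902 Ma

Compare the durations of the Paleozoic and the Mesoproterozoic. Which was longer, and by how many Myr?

Paleozoic: 538.8 − 251.902 = 286.898 Myr.
Mesoproterozoic: 1600 − 1000 = 600 Myr.
Difference: 600 − 286.898 = 313.102 Myr, so the Mesoproterozoic was longer.

Mesoproterozoic, by 313.102 million years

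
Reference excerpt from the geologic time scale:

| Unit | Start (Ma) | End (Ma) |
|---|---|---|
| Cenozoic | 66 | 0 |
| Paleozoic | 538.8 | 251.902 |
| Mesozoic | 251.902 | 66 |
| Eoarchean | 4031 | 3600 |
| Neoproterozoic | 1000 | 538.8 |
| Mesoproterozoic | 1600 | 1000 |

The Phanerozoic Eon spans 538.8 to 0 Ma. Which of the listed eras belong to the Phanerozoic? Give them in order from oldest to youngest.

Paleozoic, Mesozoic, Cenozoic

Eras with both bounds inside 538.8–0 Ma: Paleozoic (538.8–251.902), Mesozoic (251.902–66), Cenozoic (66–0).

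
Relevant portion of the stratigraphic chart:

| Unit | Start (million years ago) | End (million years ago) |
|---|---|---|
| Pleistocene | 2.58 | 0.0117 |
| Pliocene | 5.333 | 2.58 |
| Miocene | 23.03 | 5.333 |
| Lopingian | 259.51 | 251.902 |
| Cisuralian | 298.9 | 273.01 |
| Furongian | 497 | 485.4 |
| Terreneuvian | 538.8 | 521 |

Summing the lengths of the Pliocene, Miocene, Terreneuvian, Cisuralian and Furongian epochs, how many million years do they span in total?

Duration is start − end for each: (5.333 − 2.58) + (23.03 − 5.333) + (538.8 − 521) + (298.9 − 273.01) + (497 − 485.4).
That is 2.753 + 17.697 + 17.8 + 25.89 + 11.6, which totals 75.74 million years.

75.74 million years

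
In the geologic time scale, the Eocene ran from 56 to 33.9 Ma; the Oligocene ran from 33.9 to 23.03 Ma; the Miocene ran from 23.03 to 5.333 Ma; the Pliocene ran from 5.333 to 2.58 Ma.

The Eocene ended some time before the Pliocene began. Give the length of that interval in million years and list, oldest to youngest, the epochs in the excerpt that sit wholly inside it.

The Eocene closes at 33.9 Ma and the Pliocene opens at 5.333 Ma, so the interval is 33.9 − 5.333 = 28.567 Myr.
An epoch fits inside if it starts at or after 33.9 Ma and ends at or before 5.333 Ma; oldest first that gives Oligocene, Miocene.

28.567 million years; Oligocene, Miocene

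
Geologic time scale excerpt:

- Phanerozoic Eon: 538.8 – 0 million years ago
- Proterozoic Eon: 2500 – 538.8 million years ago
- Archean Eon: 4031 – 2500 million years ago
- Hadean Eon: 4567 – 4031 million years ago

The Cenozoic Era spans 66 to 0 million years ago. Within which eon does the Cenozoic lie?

The Cenozoic (66–0 Ma) lies entirely within 538.8–0 Ma, the Phanerozoic Eon.

Phanerozoic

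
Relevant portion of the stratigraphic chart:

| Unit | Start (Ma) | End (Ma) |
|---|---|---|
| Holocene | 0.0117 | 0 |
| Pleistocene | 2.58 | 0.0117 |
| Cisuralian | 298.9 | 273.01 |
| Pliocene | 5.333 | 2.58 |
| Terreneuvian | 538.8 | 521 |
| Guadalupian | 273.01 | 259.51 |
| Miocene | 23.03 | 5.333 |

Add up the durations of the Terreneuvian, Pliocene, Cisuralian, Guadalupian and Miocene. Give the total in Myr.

Each duration: Terreneuvian = 17.8; Pliocene = 2.753; Cisuralian = 25.89; Guadalupian = 13.5; Miocene = 17.697.
Sum: 17.8 + 2.753 + 25.89 + 13.5 + 17.697 = 77.64 Myr.

77.64 million years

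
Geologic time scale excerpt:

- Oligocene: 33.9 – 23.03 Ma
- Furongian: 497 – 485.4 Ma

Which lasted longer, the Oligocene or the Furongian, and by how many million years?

Furongian, by 0.73 million years

Oligocene: 33.9 − 23.03 = 10.87 Myr.
Furongian: 497 − 485.4 = 11.6 Myr.
Difference: 11.6 − 10.87 = 0.73 Myr, so the Furongian was longer.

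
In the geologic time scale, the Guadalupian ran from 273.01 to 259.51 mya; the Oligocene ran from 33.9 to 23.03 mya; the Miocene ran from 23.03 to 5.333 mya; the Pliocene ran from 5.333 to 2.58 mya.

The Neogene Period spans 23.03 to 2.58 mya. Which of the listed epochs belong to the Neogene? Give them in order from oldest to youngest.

Miocene, Pliocene

Epochs with both bounds inside 23.03–2.58 Ma: Miocene (23.03–5.333), Pliocene (5.333–2.58).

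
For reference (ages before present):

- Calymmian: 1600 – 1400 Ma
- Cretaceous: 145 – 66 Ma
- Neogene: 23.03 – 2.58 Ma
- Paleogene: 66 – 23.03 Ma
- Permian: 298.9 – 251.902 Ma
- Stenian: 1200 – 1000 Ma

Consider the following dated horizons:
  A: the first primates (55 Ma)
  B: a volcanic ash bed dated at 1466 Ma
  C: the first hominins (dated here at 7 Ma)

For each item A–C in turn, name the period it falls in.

Match each age against the start–end ranges in the excerpt: A = 55 Ma → Paleogene (66–23.03); B = 1466 Ma → Calymmian (1600–1400); C = 7 Ma → Neogene (23.03–2.58).

A — Paleogene; B — Calymmian; C — Neogene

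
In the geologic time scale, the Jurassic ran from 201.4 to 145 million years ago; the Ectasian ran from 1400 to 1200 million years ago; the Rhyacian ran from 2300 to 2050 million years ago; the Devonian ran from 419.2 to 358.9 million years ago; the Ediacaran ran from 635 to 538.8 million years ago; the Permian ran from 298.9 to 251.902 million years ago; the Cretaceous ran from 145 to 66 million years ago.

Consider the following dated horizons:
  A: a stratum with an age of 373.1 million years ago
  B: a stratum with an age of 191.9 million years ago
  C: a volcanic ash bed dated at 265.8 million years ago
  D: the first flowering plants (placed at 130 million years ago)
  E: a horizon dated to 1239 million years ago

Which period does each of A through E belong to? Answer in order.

A: 373.1 Ma lies in 419.2–358.9 Ma, so Devonian.
B: 191.9 Ma lies in 201.4–145 Ma, so Jurassic.
C: 265.8 Ma lies in 298.9–251.902 Ma, so Permian.
D: 130 Ma lies in 145–66 Ma, so Cretaceous.
E: 1239 Ma lies in 1400–1200 Ma, so Ectasian.

A — Devonian; B — Jurassic; C — Permian; D — Cretaceous; E — Ectasian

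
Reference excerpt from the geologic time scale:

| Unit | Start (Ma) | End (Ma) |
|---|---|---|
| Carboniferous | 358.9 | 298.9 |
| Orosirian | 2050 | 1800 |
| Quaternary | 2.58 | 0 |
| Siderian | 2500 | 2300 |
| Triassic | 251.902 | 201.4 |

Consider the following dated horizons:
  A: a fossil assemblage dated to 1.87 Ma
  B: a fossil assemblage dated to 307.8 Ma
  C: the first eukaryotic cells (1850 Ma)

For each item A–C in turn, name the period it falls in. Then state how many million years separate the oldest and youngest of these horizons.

A — Quaternary; B — Carboniferous; C — Orosirian; span 1848.13 million years

A: 1.87 Ma lies in 2.58–0 Ma, so Quaternary.
B: 307.8 Ma lies in 358.9–298.9 Ma, so Carboniferous.
C: 1850 Ma lies in 2050–1800 Ma, so Orosirian.
Oldest = 1850 Ma, youngest = 1.87 Ma → span 1848.13 Myr.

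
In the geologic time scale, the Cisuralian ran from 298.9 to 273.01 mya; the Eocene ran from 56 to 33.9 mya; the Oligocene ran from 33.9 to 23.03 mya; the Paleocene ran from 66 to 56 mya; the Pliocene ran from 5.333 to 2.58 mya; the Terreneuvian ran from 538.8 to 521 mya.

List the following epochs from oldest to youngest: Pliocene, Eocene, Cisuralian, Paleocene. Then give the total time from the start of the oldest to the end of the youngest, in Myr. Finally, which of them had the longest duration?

Start ages (Ma): Cisuralian 298.9, Paleocene 66, Eocene 56, Pliocene 5.333.
Ordered oldest to youngest: Cisuralian, Paleocene, Eocene, Pliocene.
Span = 298.9 − 2.58 = 296.32 Myr.
Durations: Pliocene 2.753, Paleocene 10, Cisuralian 25.89, Eocene 22.1 → longest is Cisuralian (25.89 Myr).

Cisuralian, Paleocene, Eocene, Pliocene; total span 296.32 Myr; longest is Cisuralian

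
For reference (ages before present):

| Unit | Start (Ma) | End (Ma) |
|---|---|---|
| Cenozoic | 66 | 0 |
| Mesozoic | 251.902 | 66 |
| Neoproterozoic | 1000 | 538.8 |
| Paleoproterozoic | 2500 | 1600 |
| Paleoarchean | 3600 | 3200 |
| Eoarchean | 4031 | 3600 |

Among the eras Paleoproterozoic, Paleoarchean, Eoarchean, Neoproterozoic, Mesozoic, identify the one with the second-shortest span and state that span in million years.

Paleoarchean, 400 million years

Start − end for each: Paleoproterozoic 2500 − 1600 = 900; Paleoarchean 3600 − 3200 = 400; Eoarchean 4031 − 3600 = 431; Neoproterozoic 1000 − 538.8 = 461.2; Mesozoic 251.902 − 66 = 185.902.
Ranking these from shortest: Mesozoic < Paleoarchean < Eoarchean < Neoproterozoic < Paleoproterozoic.
Position 2 in that ranking is Paleoarchean, which lasted 400 Myr.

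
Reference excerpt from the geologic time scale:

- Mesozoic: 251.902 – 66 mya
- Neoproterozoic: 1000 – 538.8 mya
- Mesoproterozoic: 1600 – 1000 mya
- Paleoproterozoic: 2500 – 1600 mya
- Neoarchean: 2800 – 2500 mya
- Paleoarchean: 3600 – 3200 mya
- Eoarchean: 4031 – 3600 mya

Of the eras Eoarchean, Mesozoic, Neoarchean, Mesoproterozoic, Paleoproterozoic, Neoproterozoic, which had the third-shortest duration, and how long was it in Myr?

Eoarchean, 431 million years

Start − end for each: Eoarchean 4031 − 3600 = 431; Mesozoic 251.902 − 66 = 185.902; Neoarchean 2800 − 2500 = 300; Mesoproterozoic 1600 − 1000 = 600; Paleoproterozoic 2500 − 1600 = 900; Neoproterozoic 1000 − 538.8 = 461.2.
Ranking these from shortest: Mesozoic < Neoarchean < Eoarchean < Neoproterozoic < Mesoproterozoic < Paleoproterozoic.
Position 3 in that ranking is Eoarchean, which lasted 431 Myr.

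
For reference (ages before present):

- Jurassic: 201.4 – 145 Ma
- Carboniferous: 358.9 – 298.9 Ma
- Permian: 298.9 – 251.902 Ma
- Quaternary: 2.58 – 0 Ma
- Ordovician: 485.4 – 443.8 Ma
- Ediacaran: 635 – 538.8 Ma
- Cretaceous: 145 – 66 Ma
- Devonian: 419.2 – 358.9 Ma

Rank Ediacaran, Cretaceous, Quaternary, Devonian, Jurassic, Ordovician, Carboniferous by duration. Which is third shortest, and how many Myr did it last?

Durations: Ediacaran 96.2; Cretaceous 79; Quaternary 2.58; Devonian 60.3; Jurassic 56.4; Ordovician 41.6; Carboniferous 60 Myr.
Sorted shortest-first: Quaternary (2.58), Ordovician (41.6), Jurassic (56.4), Carboniferous (60), Devonian (60.3), Cretaceous (79), Ediacaran (96.2).
The third shortest is Jurassic at 56.4 Myr.

Jurassic, 56.4 million years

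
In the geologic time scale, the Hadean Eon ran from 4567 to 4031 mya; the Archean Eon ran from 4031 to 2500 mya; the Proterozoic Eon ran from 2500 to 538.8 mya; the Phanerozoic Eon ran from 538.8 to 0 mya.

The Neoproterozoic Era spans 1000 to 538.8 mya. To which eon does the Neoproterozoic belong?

The Neoproterozoic (1000–538.8 Ma) lies entirely within 2500–538.8 Ma, the Proterozoic Eon.

Proterozoic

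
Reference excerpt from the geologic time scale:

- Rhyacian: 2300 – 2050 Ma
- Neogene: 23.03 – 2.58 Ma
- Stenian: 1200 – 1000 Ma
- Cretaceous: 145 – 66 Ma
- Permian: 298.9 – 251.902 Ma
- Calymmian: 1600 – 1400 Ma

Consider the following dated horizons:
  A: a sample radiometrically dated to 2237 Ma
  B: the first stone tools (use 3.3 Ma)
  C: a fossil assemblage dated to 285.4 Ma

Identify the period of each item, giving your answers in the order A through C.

A — Rhyacian; B — Neogene; C — Permian

A: 2237 Ma lies in 2300–2050 Ma, so Rhyacian.
B: 3.3 Ma lies in 23.03–2.58 Ma, so Neogene.
C: 285.4 Ma lies in 298.9–251.902 Ma, so Permian.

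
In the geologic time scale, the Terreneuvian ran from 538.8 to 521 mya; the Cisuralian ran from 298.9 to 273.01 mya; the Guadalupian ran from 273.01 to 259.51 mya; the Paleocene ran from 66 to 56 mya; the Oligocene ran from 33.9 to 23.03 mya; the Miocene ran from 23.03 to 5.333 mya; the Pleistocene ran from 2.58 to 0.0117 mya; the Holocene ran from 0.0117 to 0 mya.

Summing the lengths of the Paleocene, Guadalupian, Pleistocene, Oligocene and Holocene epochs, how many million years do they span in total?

36.95 million years

Duration is start − end for each: (66 − 56) + (273.01 − 259.51) + (2.58 − 0.0117) + (33.9 − 23.03) + (0.0117 − 0).
That is 10 + 13.5 + 2.5683 + 10.87 + 0.0117, which totals 36.95 million years.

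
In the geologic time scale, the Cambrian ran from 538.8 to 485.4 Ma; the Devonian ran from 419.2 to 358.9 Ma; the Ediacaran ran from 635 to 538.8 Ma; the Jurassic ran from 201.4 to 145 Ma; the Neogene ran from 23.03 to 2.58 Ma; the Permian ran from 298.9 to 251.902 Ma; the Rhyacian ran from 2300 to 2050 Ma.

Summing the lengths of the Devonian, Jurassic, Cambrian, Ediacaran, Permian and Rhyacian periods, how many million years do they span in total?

Duration is start − end for each: (419.2 − 358.9) + (201.4 − 145) + (538.8 − 485.4) + (635 − 538.8) + (298.9 − 251.902) + (2300 − 2050).
That is 60.3 + 56.4 + 53.4 + 96.2 + 46.998 + 250, which totals 563.298 million years.

563.298 million years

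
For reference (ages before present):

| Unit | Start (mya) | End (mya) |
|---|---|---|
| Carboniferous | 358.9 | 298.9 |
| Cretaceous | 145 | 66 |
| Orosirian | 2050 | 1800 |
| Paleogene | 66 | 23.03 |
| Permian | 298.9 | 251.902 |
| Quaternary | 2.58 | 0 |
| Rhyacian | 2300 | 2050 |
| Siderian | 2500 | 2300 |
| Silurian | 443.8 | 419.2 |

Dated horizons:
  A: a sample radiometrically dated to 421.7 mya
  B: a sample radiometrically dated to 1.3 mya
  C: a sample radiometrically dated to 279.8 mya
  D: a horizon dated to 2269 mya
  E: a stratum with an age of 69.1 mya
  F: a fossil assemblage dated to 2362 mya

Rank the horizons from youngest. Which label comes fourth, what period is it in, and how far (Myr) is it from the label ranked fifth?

Sorted youngest-first by Ma: B (1.3), E (69.1), C (279.8), A (421.7), D (2269), F (2362).
The fourth youngest is A at 421.7 Ma, which lies in 443.8–419.2 Ma: the Silurian.
The fifth youngest is D at 2269 Ma; separation = |421.7 − 2269| = 1847.3 Myr.

A, in the Silurian; 1847.3 million years to D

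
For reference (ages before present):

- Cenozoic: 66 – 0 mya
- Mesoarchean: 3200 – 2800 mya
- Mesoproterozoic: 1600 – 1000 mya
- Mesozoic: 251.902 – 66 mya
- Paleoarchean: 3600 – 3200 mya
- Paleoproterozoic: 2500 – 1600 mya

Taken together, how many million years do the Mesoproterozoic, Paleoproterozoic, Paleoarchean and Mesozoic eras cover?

2085.902 million years

Each duration: Mesoproterozoic = 600; Paleoproterozoic = 900; Paleoarchean = 400; Mesozoic = 185.902.
Sum: 600 + 900 + 400 + 185.902 = 2085.902 Myr.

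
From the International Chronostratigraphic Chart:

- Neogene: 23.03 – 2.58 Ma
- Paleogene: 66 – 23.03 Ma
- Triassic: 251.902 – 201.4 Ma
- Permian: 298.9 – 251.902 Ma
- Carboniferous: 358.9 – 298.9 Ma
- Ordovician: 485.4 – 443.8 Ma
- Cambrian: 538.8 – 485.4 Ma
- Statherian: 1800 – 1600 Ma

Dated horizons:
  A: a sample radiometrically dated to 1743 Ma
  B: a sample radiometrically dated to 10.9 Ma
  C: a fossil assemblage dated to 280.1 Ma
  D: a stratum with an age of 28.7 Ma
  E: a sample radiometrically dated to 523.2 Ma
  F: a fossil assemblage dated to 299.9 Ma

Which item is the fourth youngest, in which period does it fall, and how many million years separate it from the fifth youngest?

F, in the Carboniferous; 223.3 million years to E

Sorted youngest-first by Ma: B (10.9), D (28.7), C (280.1), F (299.9), E (523.2), A (1743).
The fourth youngest is F at 299.9 Ma, which lies in 358.9–298.9 Ma: the Carboniferous.
The fifth youngest is E at 523.2 Ma; separation = |299.9 − 523.2| = 223.3 Myr.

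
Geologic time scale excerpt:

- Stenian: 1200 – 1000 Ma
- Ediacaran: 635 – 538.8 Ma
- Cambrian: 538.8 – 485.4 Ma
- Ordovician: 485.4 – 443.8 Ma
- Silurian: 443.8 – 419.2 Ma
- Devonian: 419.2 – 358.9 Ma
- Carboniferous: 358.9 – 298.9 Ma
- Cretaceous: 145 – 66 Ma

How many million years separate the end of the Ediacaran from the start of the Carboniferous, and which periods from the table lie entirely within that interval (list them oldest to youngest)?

The Ediacaran closes at 538.8 Ma and the Carboniferous opens at 358.9 Ma, so the interval is 538.8 − 358.9 = 179.9 Myr.
A period fits inside if it starts at or after 538.8 Ma and ends at or before 358.9 Ma; oldest first that gives Cambrian, Ordovician, Silurian, Devonian.

179.9 million years; Cambrian, Ordovician, Silurian, Devonian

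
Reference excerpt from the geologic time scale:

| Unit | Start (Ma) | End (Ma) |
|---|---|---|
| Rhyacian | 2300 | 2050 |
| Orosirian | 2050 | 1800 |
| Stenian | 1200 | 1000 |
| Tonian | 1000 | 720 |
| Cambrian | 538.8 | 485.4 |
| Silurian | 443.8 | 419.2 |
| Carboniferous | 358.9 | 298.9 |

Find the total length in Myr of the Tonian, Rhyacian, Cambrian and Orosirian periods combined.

Duration is start − end for each: (1000 − 720) + (2300 − 2050) + (538.8 − 485.4) + (2050 − 1800).
That is 280 + 250 + 53.4 + 250, which totals 833.4 million years.

833.4 million years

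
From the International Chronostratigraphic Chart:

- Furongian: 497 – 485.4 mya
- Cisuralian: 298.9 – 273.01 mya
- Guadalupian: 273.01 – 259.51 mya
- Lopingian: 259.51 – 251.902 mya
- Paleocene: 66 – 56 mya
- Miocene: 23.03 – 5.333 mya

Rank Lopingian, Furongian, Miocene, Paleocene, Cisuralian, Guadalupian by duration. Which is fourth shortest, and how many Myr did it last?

Guadalupian, 13.5 million years

Start − end for each: Lopingian 259.51 − 251.902 = 7.608; Furongian 497 − 485.4 = 11.6; Miocene 23.03 − 5.333 = 17.697; Paleocene 66 − 56 = 10; Cisuralian 298.9 − 273.01 = 25.89; Guadalupian 273.01 − 259.51 = 13.5.
Ranking these from shortest: Lopingian < Paleocene < Furongian < Guadalupian < Miocene < Cisuralian.
Position 4 in that ranking is Guadalupian, which lasted 13.5 Myr.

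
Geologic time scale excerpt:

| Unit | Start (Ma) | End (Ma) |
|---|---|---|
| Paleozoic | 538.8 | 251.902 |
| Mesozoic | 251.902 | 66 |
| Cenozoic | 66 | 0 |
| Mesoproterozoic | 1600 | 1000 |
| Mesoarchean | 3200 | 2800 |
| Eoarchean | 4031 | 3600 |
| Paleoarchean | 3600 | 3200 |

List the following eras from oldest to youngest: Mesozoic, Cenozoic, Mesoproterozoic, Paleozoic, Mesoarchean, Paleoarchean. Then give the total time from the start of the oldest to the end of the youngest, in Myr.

Paleoarchean → Mesoarchean → Mesoproterozoic → Paleozoic → Mesozoic → Cenozoic; total span 3600 Myr

From the excerpt: Mesozoic 251.902–66; Cenozoic 66–0; Mesoproterozoic 1600–1000; Paleozoic 538.8–251.902; Mesoarchean 3200–2800; Paleoarchean 3600–3200 (Ma).
Larger Ma is earlier, so the oldest is Paleoarchean and the youngest is Cenozoic; oldest to youngest: Paleoarchean, Mesoarchean, Mesoproterozoic, Paleozoic, Mesozoic, Cenozoic.
Oldest start 3600 minus youngest end 0 gives 3600 Myr overall.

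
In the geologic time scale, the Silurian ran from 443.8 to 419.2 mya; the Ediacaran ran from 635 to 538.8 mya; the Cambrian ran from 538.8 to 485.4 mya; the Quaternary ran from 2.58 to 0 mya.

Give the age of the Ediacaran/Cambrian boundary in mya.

The Ediacaran ends and the Cambrian begins at 538.8 mya.

538.8 mya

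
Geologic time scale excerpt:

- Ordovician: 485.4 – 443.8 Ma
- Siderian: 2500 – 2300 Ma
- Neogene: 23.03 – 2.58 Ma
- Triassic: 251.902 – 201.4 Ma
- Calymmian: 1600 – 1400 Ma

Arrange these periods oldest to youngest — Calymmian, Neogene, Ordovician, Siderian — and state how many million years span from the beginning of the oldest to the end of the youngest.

From the excerpt: Calymmian 1600–1400; Neogene 23.03–2.58; Ordovician 485.4–443.8; Siderian 2500–2300 (Ma).
Larger Ma is earlier, so the oldest is Siderian and the youngest is Neogene; oldest to youngest: Siderian, Calymmian, Ordovician, Neogene.
Oldest start 2500 minus youngest end 2.58 gives 2497.42 Myr overall.

Siderian → Calymmian → Ordovician → Neogene; total span 2497.42 Myr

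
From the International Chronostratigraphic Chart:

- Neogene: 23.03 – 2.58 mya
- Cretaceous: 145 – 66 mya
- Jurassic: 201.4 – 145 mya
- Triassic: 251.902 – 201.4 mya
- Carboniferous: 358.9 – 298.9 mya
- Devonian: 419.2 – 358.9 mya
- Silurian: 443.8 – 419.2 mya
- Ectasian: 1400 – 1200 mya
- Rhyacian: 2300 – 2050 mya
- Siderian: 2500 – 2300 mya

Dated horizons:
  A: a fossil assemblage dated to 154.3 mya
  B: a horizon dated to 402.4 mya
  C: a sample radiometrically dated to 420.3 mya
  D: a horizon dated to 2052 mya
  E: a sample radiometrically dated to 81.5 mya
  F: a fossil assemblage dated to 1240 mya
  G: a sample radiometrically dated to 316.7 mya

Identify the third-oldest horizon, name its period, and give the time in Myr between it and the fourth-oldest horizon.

C, in the Silurian; 17.9 million years to B

Larger Ma means older, so oldest first: D 2052 > F 1240 > C 420.3 > B 402.4 > G 316.7 > A 154.3 > E 81.5.
Counting 3 along gives C (420.3 Ma); the excerpt puts that inside the Silurian, 443.8–419.2 Ma.
Next in line is B (402.4 Ma), and 420.3 − 402.4 = 17.9 Myr.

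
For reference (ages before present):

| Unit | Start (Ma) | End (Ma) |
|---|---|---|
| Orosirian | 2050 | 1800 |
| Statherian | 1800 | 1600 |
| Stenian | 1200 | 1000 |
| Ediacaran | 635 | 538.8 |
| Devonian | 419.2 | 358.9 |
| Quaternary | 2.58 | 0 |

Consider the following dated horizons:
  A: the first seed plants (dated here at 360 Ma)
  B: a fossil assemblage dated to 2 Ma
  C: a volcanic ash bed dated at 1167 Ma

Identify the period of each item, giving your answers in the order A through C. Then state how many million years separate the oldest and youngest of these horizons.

A — Devonian; B — Quaternary; C — Stenian; span 1165 million years

Match each age against the start–end ranges in the excerpt: A = 360 Ma → Devonian (419.2–358.9); B = 2 Ma → Quaternary (2.58–0); C = 1167 Ma → Stenian (1200–1000).
The largest age is 1167 Ma and the smallest is 2 Ma; their difference is 1165 Myr.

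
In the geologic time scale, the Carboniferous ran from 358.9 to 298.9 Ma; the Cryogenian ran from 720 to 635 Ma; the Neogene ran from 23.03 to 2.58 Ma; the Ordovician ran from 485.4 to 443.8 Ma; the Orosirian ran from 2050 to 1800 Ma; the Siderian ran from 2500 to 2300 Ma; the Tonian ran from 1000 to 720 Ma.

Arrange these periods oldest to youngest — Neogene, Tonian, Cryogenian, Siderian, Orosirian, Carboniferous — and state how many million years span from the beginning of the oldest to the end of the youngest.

Siderian, Orosirian, Tonian, Cryogenian, Carboniferous, Neogene; total span 2497.42 Myr

Start ages (Ma): Siderian 2500, Orosirian 2050, Tonian 1000, Cryogenian 720, Carboniferous 358.9, Neogene 23.03.
Ordered oldest to youngest: Siderian, Orosirian, Tonian, Cryogenian, Carboniferous, Neogene.
Span = 2500 − 2.58 = 2497.42 Myr.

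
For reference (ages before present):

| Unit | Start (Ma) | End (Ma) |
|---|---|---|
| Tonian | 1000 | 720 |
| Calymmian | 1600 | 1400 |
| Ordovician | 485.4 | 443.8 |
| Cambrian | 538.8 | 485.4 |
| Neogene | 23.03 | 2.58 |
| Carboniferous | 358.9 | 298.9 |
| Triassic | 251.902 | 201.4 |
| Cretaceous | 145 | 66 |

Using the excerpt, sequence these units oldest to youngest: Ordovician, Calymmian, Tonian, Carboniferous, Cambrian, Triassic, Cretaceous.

The oldest of these is Calymmian (starts 1600 Ma) and the youngest is Cretaceous (ends 66 Ma).
In between, by decreasing start age: Tonian (1000), Cambrian (538.8), Ordovician (485.4), Carboniferous (358.9), Triassic (251.902).

Calymmian, Tonian, Cambrian, Ordovician, Carboniferous, Triassic, Cretaceous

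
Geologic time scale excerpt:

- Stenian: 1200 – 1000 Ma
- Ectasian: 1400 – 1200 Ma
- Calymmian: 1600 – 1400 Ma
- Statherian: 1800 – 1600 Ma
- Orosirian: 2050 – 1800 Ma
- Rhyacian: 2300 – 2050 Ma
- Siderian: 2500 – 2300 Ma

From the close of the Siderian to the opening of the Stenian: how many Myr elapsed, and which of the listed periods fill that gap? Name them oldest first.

End of Siderian = 2300 Ma; start of Stenian = 1200 Ma.
Gap = 2300 − 1200 = 1100 Myr.
Periods wholly inside 2300–1200 Ma: Rhyacian (2300–2050), Orosirian (2050–1800), Statherian (1800–1600), Calymmian (1600–1400), Ectasian (1400–1200).

1100 million years; Rhyacian, Orosirian, Statherian, Calymmian, Ectasian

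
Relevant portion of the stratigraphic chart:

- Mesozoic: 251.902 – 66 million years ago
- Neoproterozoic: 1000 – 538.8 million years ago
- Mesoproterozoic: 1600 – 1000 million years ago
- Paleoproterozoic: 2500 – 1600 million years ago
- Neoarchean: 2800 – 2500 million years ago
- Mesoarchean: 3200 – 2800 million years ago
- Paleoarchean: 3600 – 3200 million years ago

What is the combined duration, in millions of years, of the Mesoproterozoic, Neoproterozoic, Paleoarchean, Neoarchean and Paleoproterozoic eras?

Each duration: Mesoproterozoic = 600; Neoproterozoic = 461.2; Paleoarchean = 400; Neoarchean = 300; Paleoproterozoic = 900.
Sum: 600 + 461.2 + 400 + 300 + 900 = 2661.2 Myr.

2661.2 million years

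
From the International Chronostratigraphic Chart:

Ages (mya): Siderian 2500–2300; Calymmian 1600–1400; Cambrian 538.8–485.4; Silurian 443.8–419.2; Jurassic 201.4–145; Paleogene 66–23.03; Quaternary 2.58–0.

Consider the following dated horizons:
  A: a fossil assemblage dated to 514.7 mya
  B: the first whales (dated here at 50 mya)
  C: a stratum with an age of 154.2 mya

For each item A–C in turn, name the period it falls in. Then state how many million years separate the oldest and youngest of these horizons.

A — Cambrian; B — Paleogene; C — Jurassic; span 464.7 million years

Match each age against the start–end ranges in the excerpt: A = 514.7 Ma → Cambrian (538.8–485.4); B = 50 Ma → Paleogene (66–23.03); C = 154.2 Ma → Jurassic (201.4–145).
The largest age is 514.7 Ma and the smallest is 50 Ma; their difference is 464.7 Myr.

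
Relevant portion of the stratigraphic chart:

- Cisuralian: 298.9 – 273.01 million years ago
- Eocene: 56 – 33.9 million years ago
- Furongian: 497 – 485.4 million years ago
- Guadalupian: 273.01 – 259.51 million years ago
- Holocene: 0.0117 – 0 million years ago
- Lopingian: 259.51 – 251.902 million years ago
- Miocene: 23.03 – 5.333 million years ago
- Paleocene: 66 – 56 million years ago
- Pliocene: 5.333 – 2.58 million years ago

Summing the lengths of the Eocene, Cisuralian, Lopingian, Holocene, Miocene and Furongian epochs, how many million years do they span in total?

Duration is start − end for each: (56 − 33.9) + (298.9 − 273.01) + (259.51 − 251.902) + (0.0117 − 0) + (23.03 − 5.333) + (497 − 485.4).
That is 22.1 + 25.89 + 7.608 + 0.0117 + 17.697 + 11.6, which totals 84.9067 million years.

84.9067 million years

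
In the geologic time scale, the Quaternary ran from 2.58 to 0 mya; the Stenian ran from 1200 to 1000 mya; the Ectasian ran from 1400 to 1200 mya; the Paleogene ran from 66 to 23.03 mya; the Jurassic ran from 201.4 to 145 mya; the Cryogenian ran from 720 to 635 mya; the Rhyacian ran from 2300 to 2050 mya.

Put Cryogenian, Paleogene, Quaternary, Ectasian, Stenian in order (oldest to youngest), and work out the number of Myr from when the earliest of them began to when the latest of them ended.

Ectasian, Stenian, Cryogenian, Paleogene, Quaternary; total span 1400 Myr

Start ages (Ma): Ectasian 1400, Stenian 1200, Cryogenian 720, Paleogene 66, Quaternary 2.58.
Ordered oldest to youngest: Ectasian, Stenian, Cryogenian, Paleogene, Quaternary.
Span = 1400 − 0 = 1400 Myr.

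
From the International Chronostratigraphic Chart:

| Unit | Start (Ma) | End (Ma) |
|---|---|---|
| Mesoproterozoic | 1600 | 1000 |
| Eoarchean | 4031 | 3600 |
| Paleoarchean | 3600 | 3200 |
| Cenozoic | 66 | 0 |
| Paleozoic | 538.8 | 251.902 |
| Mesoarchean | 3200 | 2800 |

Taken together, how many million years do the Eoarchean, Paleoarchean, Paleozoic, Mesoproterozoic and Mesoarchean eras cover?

2117.898 million years

Each duration: Eoarchean = 431; Paleoarchean = 400; Paleozoic = 286.898; Mesoproterozoic = 600; Mesoarchean = 400.
Sum: 431 + 400 + 286.898 + 600 + 400 = 2117.898 Myr.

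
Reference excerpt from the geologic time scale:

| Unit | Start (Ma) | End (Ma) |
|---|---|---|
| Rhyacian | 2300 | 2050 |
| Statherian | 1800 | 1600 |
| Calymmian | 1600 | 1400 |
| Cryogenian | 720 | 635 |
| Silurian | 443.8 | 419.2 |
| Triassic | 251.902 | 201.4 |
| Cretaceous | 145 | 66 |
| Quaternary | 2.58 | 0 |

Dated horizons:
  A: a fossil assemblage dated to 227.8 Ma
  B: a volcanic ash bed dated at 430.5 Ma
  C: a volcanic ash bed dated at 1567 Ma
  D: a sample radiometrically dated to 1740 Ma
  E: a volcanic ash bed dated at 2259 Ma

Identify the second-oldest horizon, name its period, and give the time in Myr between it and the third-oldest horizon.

Larger Ma means older, so oldest first: E 2259 > D 1740 > C 1567 > B 430.5 > A 227.8.
Counting 2 along gives D (1740 Ma); the excerpt puts that inside the Statherian, 1800–1600 Ma.
Next in line is C (1567 Ma), and 1740 − 1567 = 173 Myr.

D, in the Statherian; 173 million years to C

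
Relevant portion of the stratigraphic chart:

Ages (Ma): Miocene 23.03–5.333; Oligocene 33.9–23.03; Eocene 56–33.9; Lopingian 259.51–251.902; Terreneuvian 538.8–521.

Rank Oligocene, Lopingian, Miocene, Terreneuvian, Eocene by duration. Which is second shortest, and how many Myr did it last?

Start − end for each: Oligocene 33.9 − 23.03 = 10.87; Lopingian 259.51 − 251.902 = 7.608; Miocene 23.03 − 5.333 = 17.697; Terreneuvian 538.8 − 521 = 17.8; Eocene 56 − 33.9 = 22.1.
Ranking these from shortest: Lopingian < Oligocene < Miocene < Terreneuvian < Eocene.
Position 2 in that ranking is Oligocene, which lasted 10.87 Myr.

Oligocene, 10.87 million years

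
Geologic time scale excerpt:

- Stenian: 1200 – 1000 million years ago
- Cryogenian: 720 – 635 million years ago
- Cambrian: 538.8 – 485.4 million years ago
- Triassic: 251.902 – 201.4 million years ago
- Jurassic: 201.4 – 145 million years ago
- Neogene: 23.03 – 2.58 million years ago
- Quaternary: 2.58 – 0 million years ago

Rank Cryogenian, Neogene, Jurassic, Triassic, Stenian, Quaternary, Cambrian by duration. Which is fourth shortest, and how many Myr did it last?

Cambrian, 53.4 million years

Start − end for each: Cryogenian 720 − 635 = 85; Neogene 23.03 − 2.58 = 20.45; Jurassic 201.4 − 145 = 56.4; Triassic 251.902 − 201.4 = 50.502; Stenian 1200 − 1000 = 200; Quaternary 2.58 − 0 = 2.58; Cambrian 538.8 − 485.4 = 53.4.
Ranking these from shortest: Quaternary < Neogene < Triassic < Cambrian < Jurassic < Cryogenian < Stenian.
Position 4 in that ranking is Cambrian, which lasted 53.4 Myr.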